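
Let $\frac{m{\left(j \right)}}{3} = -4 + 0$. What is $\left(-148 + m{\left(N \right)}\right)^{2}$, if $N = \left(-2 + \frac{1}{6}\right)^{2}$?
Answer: $25600$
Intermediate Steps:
$N = \frac{121}{36}$ ($N = \left(-2 + \frac{1}{6}\right)^{2} = \left(- \frac{11}{6}\right)^{2} = \frac{121}{36} \approx 3.3611$)
$m{\left(j \right)} = -12$ ($m{\left(j \right)} = 3 \left(-4 + 0\right) = 3 \left(-4\right) = -12$)
$\left(-148 + m{\left(N \right)}\right)^{2} = \left(-148 - 12\right)^{2} = \left(-160\right)^{2} = 25600$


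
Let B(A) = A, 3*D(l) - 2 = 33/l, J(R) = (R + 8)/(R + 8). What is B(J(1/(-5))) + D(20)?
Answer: 133/60 ≈ 2.2167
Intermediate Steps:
J(R) = 1 (J(R) = (8 + R)/(8 + R) = 1)
D(l) = ⅔ + 11/l (D(l) = ⅔ + (33/l)/3 = ⅔ + 11/l)
B(J(1/(-5))) + D(20) = 1 + (⅔ + 11/20) = 1 + 73/60 = 133/60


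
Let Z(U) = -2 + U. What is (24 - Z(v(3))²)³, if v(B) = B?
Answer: 12167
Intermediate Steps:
(24 - Z(v(3))²)³ = (24 - (-2 + 3)²)³ = (24 - 1*1²)³ = (24 - 1*1)³ = (24 - 1)³ = 23³ = 12167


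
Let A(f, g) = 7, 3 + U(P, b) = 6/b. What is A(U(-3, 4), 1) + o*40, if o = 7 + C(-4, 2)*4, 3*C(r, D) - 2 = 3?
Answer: 1661/3 ≈ 553.67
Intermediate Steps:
C(r, D) = 5/3 (C(r, D) = ⅔ + (⅓)*3 = ⅔ + 1 = 5/3)
U(P, b) = -3 + 6/b
o = 41/3 (o = 7 + (5/3)*4 = 7 + 20/3 = 41/3 ≈ 13.667)
A(U(-3, 4), 1) + o*40 = 7 + (41/3)*40 = 7 + 1640/3 = 1661/3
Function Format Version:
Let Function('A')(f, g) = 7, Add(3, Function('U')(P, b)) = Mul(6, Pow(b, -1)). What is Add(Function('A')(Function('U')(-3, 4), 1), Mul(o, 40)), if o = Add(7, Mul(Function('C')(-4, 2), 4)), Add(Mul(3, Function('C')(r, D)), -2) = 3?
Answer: Rational(1661, 3) ≈ 553.67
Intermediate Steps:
Function('C')(r, D) = Rational(5, 3) (Function('C')(r, D) = Add(Rational(2, 3), Mul(Rational(1, 3), 3)) = Add(Rational(2, 3), 1) = Rational(5, 3))
Function('U')(P, b) = Add(-3, Mul(6, Pow(b, -1)))
o = Rational(41, 3) (o = Add(7, Mul(Rational(5, 3), 4)) = Add(7, Rational(20, 3)) = Rational(41, 3) ≈ 13.667)
Add(Function('A')(Function('U')(-3, 4), 1), Mul(o, 40)) = Add(7, Mul(Rational(41, 3), 40)) = Add(7, Rational(1640, 3)) = Rational(1661, 3)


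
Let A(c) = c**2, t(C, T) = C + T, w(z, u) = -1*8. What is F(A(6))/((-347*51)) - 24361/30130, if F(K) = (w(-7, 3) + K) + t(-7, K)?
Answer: -144278009/177736870 ≈ -0.81175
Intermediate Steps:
w(z, u) = -8
F(K) = -15 + 2*K (F(K) = (-8 + K) + (-7 + K) = -15 + 2*K)
F(A(6))/((-347*51)) - 24361/30130 = (-15 + 2*6**2)/((-347*51)) - 24361/30130 = (-15 + 2*36)/(-17697) - 24361*1/30130 = (-15 + 72)*(-1/17697) - 24361/30130 = 57*(-1/17697) - 24361/30130 = -19/5899 - 24361/30130 = -144278009/177736870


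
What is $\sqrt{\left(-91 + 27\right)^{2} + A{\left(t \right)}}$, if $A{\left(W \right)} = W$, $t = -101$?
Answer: $\sqrt{3995} \approx 63.206$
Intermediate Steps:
$\sqrt{\left(-91 + 27\right)^{2} + A{\left(t \right)}} = \sqrt{\left(-91 + 27\right)^{2} - 101} = \sqrt{\left(-64\right)^{2} - 101} = \sqrt{4096 - 101} = \sqrt{3995}$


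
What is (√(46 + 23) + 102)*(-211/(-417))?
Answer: 7174/139 + 211*√69/417 ≈ 55.815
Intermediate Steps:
(√(46 + 23) + 102)*(-211/(-417)) = (√69 + 102)*(-211*(-1/417)) = (102 + √69)*(211/417) = 7174/139 + 211*√69/417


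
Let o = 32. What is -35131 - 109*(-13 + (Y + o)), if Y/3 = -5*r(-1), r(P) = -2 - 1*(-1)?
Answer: -38837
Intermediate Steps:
r(P) = -1 (r(P) = -2 + 1 = -1)
Y = 15 (Y = 3*(-5*(-1)) = 3*5 = 15)
-35131 - 109*(-13 + (Y + o)) = -35131 - 109*(-13 + (15 + 32)) = -35131 - 109*(-13 + 47) = -35131 - 109*34 = -35131 - 3706 = -38837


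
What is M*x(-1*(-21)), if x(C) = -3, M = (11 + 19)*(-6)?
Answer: 540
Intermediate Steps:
M = -180 (M = 30*(-6) = -180)
M*x(-1*(-21)) = -180*(-3) = 540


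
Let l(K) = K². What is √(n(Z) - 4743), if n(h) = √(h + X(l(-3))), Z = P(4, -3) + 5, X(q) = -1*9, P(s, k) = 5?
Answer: I*√4742 ≈ 68.862*I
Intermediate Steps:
X(q) = -9
Z = 10 (Z = 5 + 5 = 10)
n(h) = √(-9 + h) (n(h) = √(h - 9) = √(-9 + h))
√(n(Z) - 4743) = √(√(-9 + 10) - 4743) = √(√1 - 4743) = √(1 - 4743) = √(-4742) = I*√4742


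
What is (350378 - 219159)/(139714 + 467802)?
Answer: 131219/607516 ≈ 0.21599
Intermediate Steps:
(350378 - 219159)/(139714 + 467802) = 131219/607516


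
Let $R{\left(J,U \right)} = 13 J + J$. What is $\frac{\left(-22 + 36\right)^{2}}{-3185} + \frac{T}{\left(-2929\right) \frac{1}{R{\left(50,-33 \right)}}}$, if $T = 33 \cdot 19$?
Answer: $- \frac{28540216}{190385} \approx -149.91$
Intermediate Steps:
$R{\left(J,U \right)} = 14 J$
$T = 627$
$\frac{\left(-22 + 36\right)^{2}}{-3185} + \frac{T}{\left(-2929\right) \frac{1}{R{\left(50,-33 \right)}}} = \frac{\left(-22 + 36\right)^{2}}{-3185} + \frac{627}{\left(-2929\right) \frac{1}{14 \cdot 50}} = 14^{2} \left(- \frac{1}{3185}\right) + \frac{627}{\left(-2929\right) \frac{1}{700}} = 196 \left(- \frac{1}{3185}\right) + \frac{627}{\left(-2929\right) \frac{1}{700}} = - \frac{4}{65} + \frac{627}{- \frac{2929}{700}} = - \frac{4}{65} + 627 \left(- \frac{700}{2929}\right) = - \frac{4}{65} - \frac{438900}{2929} = - \frac{28540216}{190385}$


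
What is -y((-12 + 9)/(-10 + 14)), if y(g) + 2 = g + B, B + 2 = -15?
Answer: 79/4 ≈ 19.750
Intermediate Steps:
B = -17 (B = -2 - 15 = -17)
y(g) = -19 + g (y(g) = -2 + (g - 17) = -2 + (-17 + g) = -19 + g)
-y((-12 + 9)/(-10 + 14)) = -(-19 + (-12 + 9)/(-10 + 14)) = -(-19 - 3/4) = -(-19 - 3*¼) = -(-19 - ¾) = -1*(-79/4) = 79/4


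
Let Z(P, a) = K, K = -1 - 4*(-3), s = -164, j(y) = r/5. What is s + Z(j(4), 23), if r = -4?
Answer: -153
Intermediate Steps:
j(y) = -⅘ (j(y) = -4/5 = -4*⅕ = -⅘)
K = 11 (K = -1 + 12 = 11)
Z(P, a) = 11
s + Z(j(4), 23) = -164 + 11 = -153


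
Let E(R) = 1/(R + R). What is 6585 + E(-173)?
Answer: 2278409/346 ≈ 6585.0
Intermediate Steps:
E(R) = 1/(2*R)
6585 + E(-173) = 6585 + (½)/(-173) = 6585 + (½)*(-1/173) = 6585 - 1/346 = 2278409/346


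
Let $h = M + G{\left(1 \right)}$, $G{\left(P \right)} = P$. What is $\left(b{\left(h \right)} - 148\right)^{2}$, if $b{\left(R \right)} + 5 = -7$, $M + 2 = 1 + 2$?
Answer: $25600$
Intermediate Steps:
$M = 1$ ($M = -2 + \left(1 + 2\right) = -2 + 3 = 1$)
$h = 2$ ($h = 1 + 1 = 2$)
$b{\left(R \right)} = -12$ ($b{\left(R \right)} = -5 - 7 = -12$)
$\left(b{\left(h \right)} - 148\right)^{2} = \left(-12 - 148\right)^{2} = \left(-160\right)^{2} = 25600$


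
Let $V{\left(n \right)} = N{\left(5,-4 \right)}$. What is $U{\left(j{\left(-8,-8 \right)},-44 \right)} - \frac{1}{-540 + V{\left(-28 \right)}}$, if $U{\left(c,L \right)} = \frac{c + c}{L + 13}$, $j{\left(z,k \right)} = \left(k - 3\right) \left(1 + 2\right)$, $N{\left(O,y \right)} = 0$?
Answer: $\frac{35671}{16740} \approx 2.1309$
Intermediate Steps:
$V{\left(n \right)} = 0$
$j{\left(z,k \right)} = -9 + 3 k$ ($j{\left(z,k \right)} = \left(-3 + k\right) 3 = -9 + 3 k$)
$U{\left(c,L \right)} = \frac{2 c}{13 + L}$
$U{\left(j{\left(-8,-8 \right)},-44 \right)} - \frac{1}{-540 + V{\left(-28 \right)}} = \frac{2 \left(-9 + 3 \left(-8\right)\right)}{13 - 44} - \frac{1}{-540 + 0} = \frac{2 \left(-9 - 24\right)}{-31} - \frac{1}{-540} = 2 \left(-33\right) \left(- \frac{1}{31}\right) - - \frac{1}{540} = \frac{66}{31} + \frac{1}{540} = \frac{35671}{16740}$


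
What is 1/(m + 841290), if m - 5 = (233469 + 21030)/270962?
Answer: 270962/227959230289 ≈ 1.1886e-6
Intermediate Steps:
m = 1609309/270962 (m = 5 + (233469 + 21030)/270962 = 5 + 254499*(1/270962) = 5 + 254499/270962 = 1609309/270962 ≈ 5.9392)
1/(m + 841290) = 1/(1609309/270962 + 841290) = 1/(227959230289/270962) = 270962/227959230289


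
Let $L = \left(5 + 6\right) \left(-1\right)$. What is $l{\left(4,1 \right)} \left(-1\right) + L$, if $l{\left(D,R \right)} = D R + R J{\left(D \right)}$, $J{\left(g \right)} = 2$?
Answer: $-17$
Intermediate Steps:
$L = -11$ ($L = 11 \left(-1\right) = -11$)
$l{\left(D,R \right)} = 2 R + D R$ ($l{\left(D,R \right)} = D R + R 2 = D R + 2 R = 2 R + D R$)
$l{\left(4,1 \right)} \left(-1\right) + L = 1 \left(2 + 4\right) \left(-1\right) - 11 = 1 \cdot 6 \left(-1\right) - 11 = 6 \left(-1\right) - 11 = -6 - 11 = -17$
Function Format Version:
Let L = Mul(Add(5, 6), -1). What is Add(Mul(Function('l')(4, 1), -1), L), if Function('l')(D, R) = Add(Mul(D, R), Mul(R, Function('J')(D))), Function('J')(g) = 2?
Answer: -17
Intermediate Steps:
L = -11 (L = Mul(11, -1) = -11)
Function('l')(D, R) = Add(Mul(2, R), Mul(D, R)) (Function('l')(D, R) = Add(Mul(D, R), Mul(R, 2)) = Add(Mul(D, R), Mul(2, R)) = Add(Mul(2, R), Mul(D, R)))
Add(Mul(Function('l')(4, 1), -1), L) = Add(Mul(Mul(1, Add(2, 4)), -1), -11) = Add(Mul(Mul(1, 6), -1), -11) = Add(Mul(6, -1), -11) = Add(-6, -11) = -17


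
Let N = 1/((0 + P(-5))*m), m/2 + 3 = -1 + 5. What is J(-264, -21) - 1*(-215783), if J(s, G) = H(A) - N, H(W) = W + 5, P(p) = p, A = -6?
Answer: 2157821/10 ≈ 2.1578e+5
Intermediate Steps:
m = 2 (m = -6 + 2*(-1 + 5) = -6 + 2*4 = -6 + 8 = 2)
H(W) = 5 + W
N = -1/10 (N = 1/((0 - 5)*2) = 1/(-5*2) = 1/(-10) = -1/10 ≈ -0.10000)
J(s, G) = -9/10 (J(s, G) = (5 - 6) - 1*(-1/10) = -1 + 1/10 = -9/10)
J(-264, -21) - 1*(-215783) = -9/10 - 1*(-215783) = -9/10 + 215783 = 2157821/10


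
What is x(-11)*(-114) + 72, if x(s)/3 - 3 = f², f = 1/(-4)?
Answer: -7803/8 ≈ -975.38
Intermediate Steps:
f = -¼ ≈ -0.25000
x(s) = 147/16 (x(s) = 9 + 3*(-¼)² = 9 + 3*(1/16) = 9 + 3/16 = 147/16)
x(-11)*(-114) + 72 = (147/16)*(-114) + 72 = -8379/8 + 72 = -7803/8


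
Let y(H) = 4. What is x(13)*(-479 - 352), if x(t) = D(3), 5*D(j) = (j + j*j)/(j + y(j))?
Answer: -9972/35 ≈ -284.91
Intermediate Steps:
D(j) = (j + j²)/(5*(4 + j)) (D(j) = ((j + j*j)/(j + 4))/5 = ((j + j²)/(4 + j))/5 = (j + j²)/(5*(4 + j)))
x(t) = 12/35 (x(t) = (⅕)*3*(1 + 3)/(4 + 3) = (⅕)*3*4/7 = (⅕)*3*(⅐)*4 = 12/35)
x(13)*(-479 - 352) = 12*(-479 - 352)/35 = (12/35)*(-831) = -9972/35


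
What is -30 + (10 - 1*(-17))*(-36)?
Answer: -1002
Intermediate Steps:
-30 + (10 - 1*(-17))*(-36) = -30 + (10 + 17)*(-36) = -30 + 27*(-36) = -30 - 972 = -1002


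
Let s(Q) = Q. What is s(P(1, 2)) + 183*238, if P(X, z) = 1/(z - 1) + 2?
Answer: 43557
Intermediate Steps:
P(X, z) = 2 + 1/(-1 + z) (P(X, z) = 1/(-1 + z) + 2 = 2 + 1/(-1 + z))
s(P(1, 2)) + 183*238 = (-1 + 2*2)/(-1 + 2) + 183*238 = (-1 + 4)/1 + 43554 = 1*3 + 43554 = 3 + 43554 = 43557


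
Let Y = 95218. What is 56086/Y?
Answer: 28043/47609 ≈ 0.58903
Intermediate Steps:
56086/Y = 56086/95218 = 56086*(1/95218) = 28043/47609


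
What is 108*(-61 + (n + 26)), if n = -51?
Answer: -9288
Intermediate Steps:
108*(-61 + (n + 26)) = 108*(-61 + (-51 + 26)) = 108*(-61 - 25) = 108*(-86) = -9288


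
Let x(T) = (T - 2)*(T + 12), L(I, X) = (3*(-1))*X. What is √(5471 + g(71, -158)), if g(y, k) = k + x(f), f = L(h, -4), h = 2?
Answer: 3*√617 ≈ 74.518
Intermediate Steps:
L(I, X) = -3*X
f = 12 (f = -3*(-4) = 12)
x(T) = (-2 + T)*(12 + T)
g(y, k) = 240 + k (g(y, k) = k + (-24 + 12² + 10*12) = k + (-24 + 144 + 120) = k + 240 = 240 + k)
√(5471 + g(71, -158)) = √(5471 + (240 - 158)) = √(5471 + 82) = √5553 = 3*√617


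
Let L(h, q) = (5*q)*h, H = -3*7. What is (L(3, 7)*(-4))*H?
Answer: 8820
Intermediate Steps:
H = -21
L(h, q) = 5*h*q
(L(3, 7)*(-4))*H = ((5*3*7)*(-4))*(-21) = (105*(-4))*(-21) = -420*(-21) = 8820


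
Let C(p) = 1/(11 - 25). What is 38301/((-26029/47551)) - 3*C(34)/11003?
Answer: -280549123511655/4009559218 ≈ -69970.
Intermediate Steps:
C(p) = -1/14 (C(p) = 1/(-14) = -1/14)
38301/((-26029/47551)) - 3*C(34)/11003 = 38301/((-26029/47551)) - 3*(-1/14)/11003 = 38301/((-26029*1/47551)) + (3/14)*(1/11003) = 38301/(-26029/47551) + 3/154042 = 38301*(-47551/26029) + 3/154042 = -1821250851/26029 + 3/154042 = -280549123511655/4009559218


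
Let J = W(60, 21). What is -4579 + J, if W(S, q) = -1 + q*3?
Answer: -4517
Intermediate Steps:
W(S, q) = -1 + 3*q
J = 62 (J = -1 + 3*21 = -1 + 63 = 62)
-4579 + J = -4579 + 62 = -4517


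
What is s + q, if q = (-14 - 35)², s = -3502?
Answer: -1101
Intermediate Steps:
q = 2401 (q = (-49)² = 2401)
s + q = -3502 + 2401 = -1101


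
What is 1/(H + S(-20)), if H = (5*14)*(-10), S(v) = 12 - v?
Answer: -1/668 ≈ -0.0014970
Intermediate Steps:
H = -700 (H = 70*(-10) = -700)
1/(H + S(-20)) = 1/(-700 + (12 - 1*(-20))) = 1/(-700 + (12 + 20)) = 1/(-700 + 32) = 1/(-668) = -1/668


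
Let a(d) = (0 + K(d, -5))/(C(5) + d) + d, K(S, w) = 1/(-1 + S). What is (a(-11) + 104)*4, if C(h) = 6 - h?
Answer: 11161/30 ≈ 372.03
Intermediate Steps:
a(d) = d + 1/((1 + d)*(-1 + d)) (a(d) = (0 + 1/(-1 + d))/((6 - 1*5) + d) + d = 1/((-1 + d)*((6 - 5) + d)) + d = 1/((-1 + d)*(1 + d)) + d = 1/((1 + d)*(-1 + d)) + d = d + 1/((1 + d)*(-1 + d)))
(a(-11) + 104)*4 = ((1 + (-11)³ - 1*(-11))/(-1 + (-11)²) + 104)*4 = ((1 - 1331 + 11)/(-1 + 121) + 104)*4 = (-1319/120 + 104)*4 = (11161/120)*4 = 11161/30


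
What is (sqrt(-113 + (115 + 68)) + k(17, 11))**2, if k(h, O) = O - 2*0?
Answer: (11 + sqrt(70))**2 ≈ 375.07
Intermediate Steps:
k(h, O) = O (k(h, O) = O + 0 = O)
(sqrt(-113 + (115 + 68)) + k(17, 11))**2 = (sqrt(-113 + (115 + 68)) + 11)**2 = (sqrt(-113 + 183) + 11)**2 = (sqrt(70) + 11)**2 = (11 + sqrt(70))**2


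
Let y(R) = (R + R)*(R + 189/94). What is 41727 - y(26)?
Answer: 1892711/47 ≈ 40270.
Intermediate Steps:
y(R) = 2*R*(189/94 + R) (y(R) = (2*R)*(R + 189*(1/94)) = (2*R)*(R + 189/94) = (2*R)*(189/94 + R) = 2*R*(189/94 + R))
41727 - y(26) = 41727 - 26*(189 + 94*26)/47 = 41727 - 26*(189 + 2444)/47 = 41727 - 26*2633/47 = 41727 - 1*68458/47 = 41727 - 68458/47 = 1892711/47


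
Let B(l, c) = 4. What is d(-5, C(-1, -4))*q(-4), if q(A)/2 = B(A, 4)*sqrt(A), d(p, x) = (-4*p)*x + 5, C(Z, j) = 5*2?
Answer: 3280*I ≈ 3280.0*I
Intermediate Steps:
C(Z, j) = 10
d(p, x) = 5 - 4*p*x (d(p, x) = -4*p*x + 5 = 5 - 4*p*x)
q(A) = 8*sqrt(A) (q(A) = 2*(4*sqrt(A)) = 8*sqrt(A))
d(-5, C(-1, -4))*q(-4) = (5 - 4*(-5)*10)*(8*sqrt(-4)) = (5 + 200)*(8*(2*I)) = 205*(16*I) = 3280*I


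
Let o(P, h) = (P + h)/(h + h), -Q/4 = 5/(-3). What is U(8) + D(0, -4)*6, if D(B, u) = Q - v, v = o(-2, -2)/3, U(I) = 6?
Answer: 44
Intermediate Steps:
Q = 20/3 (Q = -20/(-3) = -20*(-1)/3 = -4*(-5/3) = 20/3 ≈ 6.6667)
o(P, h) = (P + h)/(2*h) (o(P, h) = (P + h)/((2*h)) = (P + h)*(1/(2*h)) = (P + h)/(2*h))
v = 1/3 (v = ((1/2)*(-2 - 2)/(-2))/3 = ((1/2)*(-1/2)*(-4))*(1/3) = 1*(1/3) = 1/3 ≈ 0.33333)
D(B, u) = 19/3 (D(B, u) = 20/3 - 1*1/3 = 20/3 - 1/3 = 19/3)
U(8) + D(0, -4)*6 = 6 + (19/3)*6 = 6 + 38 = 44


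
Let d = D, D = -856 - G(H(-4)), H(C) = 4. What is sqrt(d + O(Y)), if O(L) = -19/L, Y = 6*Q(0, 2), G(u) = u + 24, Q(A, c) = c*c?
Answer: I*sqrt(127410)/12 ≈ 29.745*I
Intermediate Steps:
Q(A, c) = c**2
G(u) = 24 + u
Y = 24 (Y = 6*2**2 = 6*4 = 24)
D = -884 (D = -856 - (24 + 4) = -856 - 1*28 = -856 - 28 = -884)
d = -884
sqrt(d + O(Y)) = sqrt(-884 - 19/24) = sqrt(-21235/24) = I*sqrt(127410)/12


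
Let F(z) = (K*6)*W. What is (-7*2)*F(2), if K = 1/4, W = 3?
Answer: -63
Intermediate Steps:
K = ¼ ≈ 0.25000
F(z) = 9/2 (F(z) = ((¼)*6)*3 = (3/2)*3 = 9/2)
(-7*2)*F(2) = -7*2*(9/2) = -14*9/2 = -63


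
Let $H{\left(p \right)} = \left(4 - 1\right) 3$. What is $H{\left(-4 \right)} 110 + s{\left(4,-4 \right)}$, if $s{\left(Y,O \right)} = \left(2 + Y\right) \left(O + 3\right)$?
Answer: $984$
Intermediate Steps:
$s{\left(Y,O \right)} = \left(2 + Y\right) \left(3 + O\right)$
$H{\left(p \right)} = 9$ ($H{\left(p \right)} = \left(4 - 1\right) 3 = 3 \cdot 3 = 9$)
$H{\left(-4 \right)} 110 + s{\left(4,-4 \right)} = 9 \cdot 110 + \left(6 + 2 \left(-4\right) + 3 \cdot 4 - 16\right) = 990 + \left(6 - 8 + 12 - 16\right) = 990 - 6 = 984$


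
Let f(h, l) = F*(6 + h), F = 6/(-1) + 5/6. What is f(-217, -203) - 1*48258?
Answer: -283007/6 ≈ -47168.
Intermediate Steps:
F = -31/6 (F = 6*(-1) + 5*(⅙) = -6 + ⅚ = -31/6 ≈ -5.1667)
f(h, l) = -31 - 31*h/6 (f(h, l) = -31*(6 + h)/6 = -31 - 31*h/6)
f(-217, -203) - 1*48258 = (-31 - 31/6*(-217)) - 1*48258 = (-31 + 6727/6) - 48258 = 6541/6 - 48258 = -283007/6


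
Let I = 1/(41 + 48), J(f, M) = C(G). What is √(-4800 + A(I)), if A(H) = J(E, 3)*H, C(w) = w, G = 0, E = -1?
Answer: 40*I*√3 ≈ 69.282*I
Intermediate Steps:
J(f, M) = 0
I = 1/89 ≈ 0.011236
A(H) = 0 (A(H) = 0*H = 0)
√(-4800 + A(I)) = √(-4800 + 0) = √(-4800) = 40*I*√3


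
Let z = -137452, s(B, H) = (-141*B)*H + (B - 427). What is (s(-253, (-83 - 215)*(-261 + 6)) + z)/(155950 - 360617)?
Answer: -2710653138/204667 ≈ -13244.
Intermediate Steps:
s(B, H) = -427 + B - 141*B*H (s(B, H) = -141*B*H + (-427 + B) = -427 + B - 141*B*H)
(s(-253, (-83 - 215)*(-261 + 6)) + z)/(155950 - 360617) = ((-427 - 253 - 141*(-253)*(-83 - 215)*(-261 + 6)) - 137452)/(155950 - 360617) = ((-427 - 253 - 141*(-253)*(-298*(-255))) - 137452)/(-204667) = ((-427 - 253 - 141*(-253)*75990) - 137452)*(-1/204667) = ((-427 - 253 + 2710791270) - 137452)*(-1/204667) = (2710790590 - 137452)*(-1/204667) = 2710653138*(-1/204667) = -2710653138/204667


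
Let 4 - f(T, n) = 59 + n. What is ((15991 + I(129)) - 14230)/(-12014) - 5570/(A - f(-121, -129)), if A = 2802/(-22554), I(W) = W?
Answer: 125509035225/1673748431 ≈ 74.987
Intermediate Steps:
f(T, n) = -55 - n (f(T, n) = 4 - (59 + n) = 4 + (-59 - n) = -55 - n)
A = -467/3759 (A = 2802*(-1/22554) = -467/3759 ≈ -0.12424)
((15991 + I(129)) - 14230)/(-12014) - 5570/(A - f(-121, -129)) = ((15991 + 129) - 14230)/(-12014) - 5570/(-467/3759 - (-55 - 1*(-129))) = (16120 - 14230)*(-1/12014) - 5570/(-467/3759 - (-55 + 129)) = 1890*(-1/12014) - 5570/(-467/3759 - 1*74) = -945/6007 - 5570/(-467/3759 - 74) = -945/6007 - 5570/(-278633/3759) = -945/6007 - 5570*(-3759/278633) = -945/6007 + 20937630/278633 = 125509035225/1673748431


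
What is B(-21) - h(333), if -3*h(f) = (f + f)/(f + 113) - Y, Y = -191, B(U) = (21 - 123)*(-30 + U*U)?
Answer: -28002892/669 ≈ -41858.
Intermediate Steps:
B(U) = 3060 - 102*U² (B(U) = -102*(-30 + U²) = 3060 - 102*U²)
h(f) = -191/3 - 2*f/(3*(113 + f)) (h(f) = -((f + f)/(f + 113) - 1*(-191))/3 = -((2*f)/(113 + f) + 191)/3 = -(2*f/(113 + f) + 191)/3 = -(191 + 2*f/(113 + f))/3 = -191/3 - 2*f/(3*(113 + f)))
B(-21) - h(333) = (3060 - 102*(-21)²) - (-21583 - 193*333)/(3*(113 + 333)) = (3060 - 102*441) - (-21583 - 64269)/(3*446) = (3060 - 44982) - (-85852)/(3*446) = -41922 - 1*(-42926/669) = -41922 + 42926/669 = -28002892/669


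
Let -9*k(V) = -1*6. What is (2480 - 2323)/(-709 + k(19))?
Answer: -471/2125 ≈ -0.22165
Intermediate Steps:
k(V) = ⅔ (k(V) = -(-1)*6/9 = -⅑*(-6) = ⅔)
(2480 - 2323)/(-709 + k(19)) = (2480 - 2323)/(-709 + ⅔) = 157/(-2125/3) = 157*(-3/2125) = -471/2125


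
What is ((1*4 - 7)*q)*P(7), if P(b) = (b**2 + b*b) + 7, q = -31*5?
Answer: 48825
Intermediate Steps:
q = -155
P(b) = 7 + 2*b**2 (P(b) = (b**2 + b**2) + 7 = 2*b**2 + 7 = 7 + 2*b**2)
((1*4 - 7)*q)*P(7) = ((1*4 - 7)*(-155))*(7 + 2*7**2) = ((4 - 7)*(-155))*(7 + 2*49) = (-3*(-155))*(7 + 98) = 465*105 = 48825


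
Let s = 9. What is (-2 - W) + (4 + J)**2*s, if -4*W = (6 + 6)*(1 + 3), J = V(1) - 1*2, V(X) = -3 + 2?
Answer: 19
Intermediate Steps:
V(X) = -1
J = -3 (J = -1 - 1*2 = -1 - 2 = -3)
W = -12 (W = -(6 + 6)*(1 + 3)/4 = -3*4 = -1/4*48 = -12)
(-2 - W) + (4 + J)**2*s = (-2 - 1*(-12)) + (4 - 3)**2*9 = (-2 + 12) + 1**2*9 = 10 + 1*9 = 10 + 9 = 19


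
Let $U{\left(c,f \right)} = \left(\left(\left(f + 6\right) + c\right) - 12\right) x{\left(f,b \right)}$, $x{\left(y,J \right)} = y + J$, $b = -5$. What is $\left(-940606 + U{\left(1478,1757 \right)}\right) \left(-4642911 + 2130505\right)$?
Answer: $-11850019164412$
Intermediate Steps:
$x{\left(y,J \right)} = J + y$
$U{\left(c,f \right)} = \left(-5 + f\right) \left(-6 + c + f\right)$ ($U{\left(c,f \right)} = \left(\left(\left(f + 6\right) + c\right) - 12\right) \left(-5 + f\right) = \left(\left(\left(6 + f\right) + c\right) - 12\right) \left(-5 + f\right) = \left(\left(6 + c + f\right) - 12\right) \left(-5 + f\right) = \left(-6 + c + f\right) \left(-5 + f\right) = \left(-5 + f\right) \left(-6 + c + f\right)$)
$\left(-940606 + U{\left(1478,1757 \right)}\right) \left(-4642911 + 2130505\right) = \left(-940606 + \left(-5 + 1757\right) \left(-6 + 1478 + 1757\right)\right) \left(-4642911 + 2130505\right) = \left(-940606 + 1752 \cdot 3229\right) \left(-2512406\right) = \left(-940606 + 5657208\right) \left(-2512406\right) = 4716602 \left(-2512406\right) = -11850019164412$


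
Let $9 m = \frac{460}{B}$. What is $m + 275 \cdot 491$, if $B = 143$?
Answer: $\frac{173777635}{1287} \approx 1.3503 \cdot 10^{5}$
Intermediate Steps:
$m = \frac{460}{1287}$ ($m = \frac{460 \cdot \frac{1}{143}}{9} = \frac{1}{9} \cdot \frac{460}{143} = \frac{460}{1287} \approx 0.35742$)
$m + 275 \cdot 491 = \frac{460}{1287} + 275 \cdot 491 = \frac{460}{1287} + 135025 = \frac{173777635}{1287}$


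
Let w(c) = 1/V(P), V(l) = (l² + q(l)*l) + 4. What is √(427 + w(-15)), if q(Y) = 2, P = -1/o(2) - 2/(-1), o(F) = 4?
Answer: √72179/13 ≈ 20.666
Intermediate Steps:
P = 7/4 (P = -1/4 - 2/(-1) = -1*¼ - 2*(-1) = -¼ + 2 = 7/4 ≈ 1.7500)
V(l) = 4 + l² + 2*l (V(l) = (l² + 2*l) + 4 = 4 + l² + 2*l)
w(c) = 16/169 (w(c) = 1/(4 + (7/4)² + 2*(7/4)) = 1/(4 + 49/16 + 7/2) = 1/(169/16) = 16/169)
√(427 + w(-15)) = √(427 + 16/169) = √(72179/169) = √72179/13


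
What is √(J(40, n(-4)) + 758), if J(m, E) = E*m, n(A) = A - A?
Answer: √758 ≈ 27.532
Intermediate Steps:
n(A) = 0
√(J(40, n(-4)) + 758) = √(0*40 + 758) = √(0 + 758) = √758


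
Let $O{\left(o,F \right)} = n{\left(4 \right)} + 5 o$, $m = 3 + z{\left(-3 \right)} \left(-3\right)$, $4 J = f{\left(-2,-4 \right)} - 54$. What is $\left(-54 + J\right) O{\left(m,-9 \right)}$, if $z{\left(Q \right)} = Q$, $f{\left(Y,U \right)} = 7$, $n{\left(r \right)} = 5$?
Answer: $- \frac{17095}{4} \approx -4273.8$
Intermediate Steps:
$J = - \frac{47}{4}$ ($J = \frac{7 - 54}{4} = \frac{1}{4} \left(-47\right) = - \frac{47}{4} \approx -11.75$)
$m = 12$ ($m = 3 - -9 = 3 + 9 = 12$)
$O{\left(o,F \right)} = 5 + 5 o$
$\left(-54 + J\right) O{\left(m,-9 \right)} = \left(-54 - \frac{47}{4}\right) \left(5 + 5 \cdot 12\right) = - \frac{263 \left(5 + 60\right)}{4} = \left(- \frac{263}{4}\right) 65 = - \frac{17095}{4}$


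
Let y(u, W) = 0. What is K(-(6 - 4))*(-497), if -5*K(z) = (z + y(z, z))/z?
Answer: 497/5 ≈ 99.400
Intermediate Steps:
K(z) = -⅕ (K(z) = -(z + 0)/(5*z) = -z/(5*z) = -⅕*1 = -⅕)
K(-(6 - 4))*(-497) = -⅕*(-497) = 497/5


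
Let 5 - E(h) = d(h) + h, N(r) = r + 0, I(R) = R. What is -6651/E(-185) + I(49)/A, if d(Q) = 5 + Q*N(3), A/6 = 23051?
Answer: -1775747/197580 ≈ -8.9875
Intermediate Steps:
N(r) = r
A = 138306 (A = 6*23051 = 138306)
d(Q) = 5 + 3*Q (d(Q) = 5 + Q*3 = 5 + 3*Q)
E(h) = -4*h (E(h) = 5 - ((5 + 3*h) + h) = 5 - (5 + 4*h) = 5 + (-5 - 4*h) = -4*h)
-6651/E(-185) + I(49)/A = -6651/((-4*(-185))) + 49/138306 = -6651/740 + 49*(1/138306) = -6651*1/740 + 7/19758 = -6651/740 + 7/19758 = -1775747/197580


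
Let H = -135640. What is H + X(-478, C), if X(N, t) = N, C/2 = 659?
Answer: -136118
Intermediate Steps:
C = 1318 (C = 2*659 = 1318)
H + X(-478, C) = -135640 - 478 = -136118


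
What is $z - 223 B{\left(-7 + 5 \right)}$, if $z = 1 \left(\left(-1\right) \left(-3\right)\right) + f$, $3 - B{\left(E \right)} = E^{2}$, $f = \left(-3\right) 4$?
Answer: $214$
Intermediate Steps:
$f = -12$
$B{\left(E \right)} = 3 - E^{2}$
$z = -9$ ($z = 1 \left(\left(-1\right) \left(-3\right)\right) - 12 = 1 \cdot 3 - 12 = 3 - 12 = -9$)
$z - 223 B{\left(-7 + 5 \right)} = -9 - 223 \left(3 - \left(-7 + 5\right)^{2}\right) = -9 - 223 \left(3 - \left(-2\right)^{2}\right) = -9 - 223 \left(3 - 4\right) = -9 - -223 = -9 + 223 = 214$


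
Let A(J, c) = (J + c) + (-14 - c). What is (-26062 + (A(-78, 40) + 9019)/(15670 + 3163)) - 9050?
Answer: -661255369/18833 ≈ -35112.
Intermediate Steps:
A(J, c) = -14 + J
(-26062 + (A(-78, 40) + 9019)/(15670 + 3163)) - 9050 = (-26062 + ((-14 - 78) + 9019)/(15670 + 3163)) - 9050 = (-26062 + (-92 + 9019)/18833) - 9050 = (-26062 + 8927*(1/18833)) - 9050 = (-26062 + 8927/18833) - 9050 = -490816719/18833 - 9050 = -661255369/18833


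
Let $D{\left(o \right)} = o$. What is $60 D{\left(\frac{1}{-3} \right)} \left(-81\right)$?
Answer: $1620$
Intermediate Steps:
$60 D{\left(\frac{1}{-3} \right)} \left(-81\right) = \frac{60}{-3} \left(-81\right) = 60 \left(- \frac{1}{3}\right) \left(-81\right) = \left(-20\right) \left(-81\right) = 1620$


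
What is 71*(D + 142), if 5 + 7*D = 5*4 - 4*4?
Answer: 70503/7 ≈ 10072.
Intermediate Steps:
D = -⅐ (D = -5/7 + (5*4 - 4*4)/7 = -5/7 + (20 - 16)/7 = -5/7 + (⅐)*4 = -5/7 + 4/7 = -⅐ ≈ -0.14286)
71*(D + 142) = 71*(-⅐ + 142) = 71*(993/7) = 70503/7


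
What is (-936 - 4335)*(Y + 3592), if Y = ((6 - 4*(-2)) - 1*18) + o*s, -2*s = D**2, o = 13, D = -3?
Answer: -37207989/2 ≈ -1.8604e+7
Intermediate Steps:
s = -9/2 (s = -1/2*(-3)**2 = -1/2*9 = -9/2 ≈ -4.5000)
Y = -125/2 (Y = ((6 - 4*(-2)) - 1*18) + 13*(-9/2) = ((6 + 8) - 18) - 117/2 = (14 - 18) - 117/2 = -4 - 117/2 = -125/2 ≈ -62.500)
(-936 - 4335)*(Y + 3592) = (-936 - 4335)*(-125/2 + 3592) = -5271*7059/2 = -37207989/2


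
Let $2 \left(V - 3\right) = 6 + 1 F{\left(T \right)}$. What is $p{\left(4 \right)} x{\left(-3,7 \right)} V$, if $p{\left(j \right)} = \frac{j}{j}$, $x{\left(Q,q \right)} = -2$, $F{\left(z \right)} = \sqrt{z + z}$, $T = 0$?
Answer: $-12$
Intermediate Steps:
$F{\left(z \right)} = \sqrt{2} \sqrt{z}$ ($F{\left(z \right)} = \sqrt{2 z} = \sqrt{2} \sqrt{z}$)
$p{\left(j \right)} = 1$
$V = 6$ ($V = 3 + \frac{6 + 1 \sqrt{2} \sqrt{0}}{2} = 3 + \frac{6 + 1 \sqrt{2} \cdot 0}{2} = 3 + \frac{6 + 1 \cdot 0}{2} = 3 + \frac{6 + 0}{2} = 3 + \frac{1}{2} \cdot 6 = 3 + 3 = 6$)
$p{\left(4 \right)} x{\left(-3,7 \right)} V = 1 \left(-2\right) 6 = \left(-2\right) 6 = -12$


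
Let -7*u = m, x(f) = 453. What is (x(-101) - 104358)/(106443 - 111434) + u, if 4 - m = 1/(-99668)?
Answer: 10071749691/497442988 ≈ 20.247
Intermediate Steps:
m = 398673/99668 (m = 4 - 1/(-99668) = 4 - 1*(-1/99668) = 4 + 1/99668 = 398673/99668 ≈ 4.0000)
u = -398673/697676 (u = -⅐*398673/99668 = -398673/697676 ≈ -0.57143)
(x(-101) - 104358)/(106443 - 111434) + u = (453 - 104358)/(106443 - 111434) - 398673/697676 = -103905/(-4991) - 398673/697676 = -103905*(-1/4991) - 398673/697676 = 103905/4991 - 398673/697676 = 10071749691/497442988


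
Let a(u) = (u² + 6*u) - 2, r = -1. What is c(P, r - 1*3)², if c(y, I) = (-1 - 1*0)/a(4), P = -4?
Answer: 1/1444 ≈ 0.00069252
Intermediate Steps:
a(u) = -2 + u² + 6*u
c(y, I) = -1/38 (c(y, I) = (-1 - 1*0)/(-2 + 4² + 6*4) = (-1 + 0)/(-2 + 16 + 24) = -1/38)
c(P, r - 1*3)² = (-1/38)² = 1/1444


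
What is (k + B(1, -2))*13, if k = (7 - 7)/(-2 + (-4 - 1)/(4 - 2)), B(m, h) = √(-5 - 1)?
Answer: 13*I*√6 ≈ 31.843*I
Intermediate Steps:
B(m, h) = I*√6 (B(m, h) = √(-6) = I*√6)
k = 0 (k = 0/(-2 - 5/2) = 0/(-9/2) = 0*(-2/9) = 0)
(k + B(1, -2))*13 = (0 + I*√6)*13 = (I*√6)*13 = 13*I*√6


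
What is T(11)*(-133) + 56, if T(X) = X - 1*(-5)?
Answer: -2072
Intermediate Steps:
T(X) = 5 + X (T(X) = X + 5 = 5 + X)
T(11)*(-133) + 56 = (5 + 11)*(-133) + 56 = 16*(-133) + 56 = -2128 + 56 = -2072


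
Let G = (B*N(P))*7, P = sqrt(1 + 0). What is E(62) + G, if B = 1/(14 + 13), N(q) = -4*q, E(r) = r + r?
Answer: 3320/27 ≈ 122.96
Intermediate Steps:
E(r) = 2*r
P = 1 (P = sqrt(1) = 1)
B = 1/27 ≈ 0.037037
G = -28/27 (G = ((-4*1)/27)*7 = ((1/27)*(-4))*7 = -4/27*7 = -28/27 ≈ -1.0370)
E(62) + G = 2*62 - 28/27 = 124 - 28/27 = 3320/27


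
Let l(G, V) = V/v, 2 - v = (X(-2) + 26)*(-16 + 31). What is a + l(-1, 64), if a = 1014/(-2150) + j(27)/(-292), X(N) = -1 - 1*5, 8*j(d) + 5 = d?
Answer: -130175349/187084400 ≈ -0.69581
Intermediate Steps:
j(d) = -5/8 + d/8
X(N) = -6 (X(N) = -1 - 5 = -6)
v = -298 (v = 2 - (-6 + 26)*(-16 + 31) = 2 - 20*15 = 2 - 1*300 = 2 - 300 = -298)
a = -604001/1255600 (a = 1014/(-2150) + (-5/8 + (1/8)*27)/(-292) = 1014*(-1/2150) + (-5/8 + 27/8)*(-1/292) = -507/1075 + (11/4)*(-1/292) = -507/1075 - 11/1168 = -604001/1255600 ≈ -0.48105)
l(G, V) = -V/298 (l(G, V) = V/(-298) = V*(-1/298) = -V/298)
a + l(-1, 64) = -604001/1255600 - 1/298*64 = -604001/1255600 - 32/149 = -130175349/187084400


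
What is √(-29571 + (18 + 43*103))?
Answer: 2*I*√6281 ≈ 158.51*I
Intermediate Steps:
√(-29571 + (18 + 43*103)) = √(-29571 + (18 + 4429)) = √(-29571 + 4447) = √(-25124) = 2*I*√6281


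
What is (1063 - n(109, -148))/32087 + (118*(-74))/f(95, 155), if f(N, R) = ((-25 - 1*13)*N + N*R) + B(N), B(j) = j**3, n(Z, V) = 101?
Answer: 277651848/13933619315 ≈ 0.019927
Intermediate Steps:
f(N, R) = N**3 - 38*N + N*R (f(N, R) = ((-25 - 1*13)*N + N*R) + N**3 = ((-25 - 13)*N + N*R) + N**3 = (-38*N + N*R) + N**3 = N**3 - 38*N + N*R)
(1063 - n(109, -148))/32087 + (118*(-74))/f(95, 155) = (1063 - 1*101)/32087 + (118*(-74))/((95*(-38 + 155 + 95**2))) = (1063 - 101)*(1/32087) - 8732*1/(95*(-38 + 155 + 9025)) = 962*(1/32087) - 8732/(95*9142) = 962/32087 - 8732/868490 = 962/32087 - 8732*1/868490 = 962/32087 - 4366/434245 = 277651848/13933619315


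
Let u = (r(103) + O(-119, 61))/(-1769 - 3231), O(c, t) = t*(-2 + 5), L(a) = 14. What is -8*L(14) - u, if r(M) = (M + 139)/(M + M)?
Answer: -5766103/51500 ≈ -111.96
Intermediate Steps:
r(M) = (139 + M)/(2*M) (r(M) = (139 + M)/((2*M)) = (139 + M)*(1/(2*M)) = (139 + M)/(2*M))
O(c, t) = 3*t (O(c, t) = t*3 = 3*t)
u = -1897/51500 (u = ((½)*(139 + 103)/103 + 3*61)/(-1769 - 3231) = ((½)*(1/103)*242 + 183)/(-5000) = (121/103 + 183)*(-1/5000) = (18970/103)*(-1/5000) = -1897/51500 ≈ -0.036835)
-8*L(14) - u = -8*14 - 1*(-1897/51500) = -112 + 1897/51500 = -5766103/51500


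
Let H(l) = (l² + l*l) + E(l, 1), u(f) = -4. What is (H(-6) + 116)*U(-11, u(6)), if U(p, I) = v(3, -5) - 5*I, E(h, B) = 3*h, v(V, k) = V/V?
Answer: 3570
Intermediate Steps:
v(V, k) = 1
U(p, I) = 1 - 5*I
H(l) = 2*l² + 3*l (H(l) = (l² + l*l) + 3*l = (l² + l²) + 3*l = 2*l² + 3*l)
(H(-6) + 116)*U(-11, u(6)) = (-6*(3 + 2*(-6)) + 116)*(1 - 5*(-4)) = (-6*(3 - 12) + 116)*(1 + 20) = (-6*(-9) + 116)*21 = (54 + 116)*21 = 170*21 = 3570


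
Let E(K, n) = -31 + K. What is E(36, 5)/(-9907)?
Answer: -5/9907 ≈ -0.00050469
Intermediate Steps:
E(36, 5)/(-9907) = (-31 + 36)/(-9907) = 5*(-1/9907) = -5/9907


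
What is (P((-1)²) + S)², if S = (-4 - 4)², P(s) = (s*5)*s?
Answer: 4761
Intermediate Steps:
P(s) = 5*s² (P(s) = (5*s)*s = 5*s²)
S = 64 (S = (-8)² = 64)
(P((-1)²) + S)² = (5*((-1)²)² + 64)² = (5*1² + 64)² = (5*1 + 64)² = (5 + 64)² = 69² = 4761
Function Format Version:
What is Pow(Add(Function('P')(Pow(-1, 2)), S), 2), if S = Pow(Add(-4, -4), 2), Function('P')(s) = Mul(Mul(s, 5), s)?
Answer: 4761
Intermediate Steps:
Function('P')(s) = Mul(5, Pow(s, 2)) (Function('P')(s) = Mul(Mul(5, s), s) = Mul(5, Pow(s, 2)))
S = 64 (S = Pow(-8, 2) = 64)
Pow(Add(Function('P')(Pow(-1, 2)), S), 2) = Pow(Add(Mul(5, Pow(Pow(-1, 2), 2)), 64), 2) = Pow(Add(Mul(5, Pow(1, 2)), 64), 2) = Pow(Add(Mul(5, 1), 64), 2) = Pow(Add(5, 64), 2) = Pow(69, 2) = 4761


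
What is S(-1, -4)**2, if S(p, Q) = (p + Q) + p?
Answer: 36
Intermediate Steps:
S(p, Q) = Q + 2*p (S(p, Q) = (Q + p) + p = Q + 2*p)
S(-1, -4)**2 = (-4 + 2*(-1))**2 = (-4 - 2)**2 = (-6)**2 = 36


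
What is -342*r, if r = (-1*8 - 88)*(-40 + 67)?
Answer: 886464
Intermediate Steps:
r = -2592 (r = (-8 - 88)*27 = -96*27 = -2592)
-342*r = -342*(-2592) = 886464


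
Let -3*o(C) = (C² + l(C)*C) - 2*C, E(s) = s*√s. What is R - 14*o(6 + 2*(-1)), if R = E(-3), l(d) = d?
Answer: 112 - 3*I*√3 ≈ 112.0 - 5.1962*I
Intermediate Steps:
E(s) = s^(3/2)
R = -3*I*√3 (R = (-3)^(3/2) = -3*I*√3 ≈ -5.1962*I)
o(C) = -2*C²/3 + 2*C/3 (o(C) = -((C² + C*C) - 2*C)/3 = -((C² + C²) - 2*C)/3 = -(2*C² - 2*C)/3 = -(-2*C + 2*C²)/3 = -2*C²/3 + 2*C/3)
R - 14*o(6 + 2*(-1)) = -3*I*√3 - 28*(6 + 2*(-1))*(1 - (6 + 2*(-1)))/3 = -3*I*√3 - 28*(6 - 2)*(1 - (6 - 2))/3 = -3*I*√3 - 28*4*(1 - 1*4)/3 = -3*I*√3 - 28*4*(1 - 4)/3 = -3*I*√3 - 28*4*(-3)/3 = -3*I*√3 - 14*(-8) = -3*I*√3 + 112 = 112 - 3*I*√3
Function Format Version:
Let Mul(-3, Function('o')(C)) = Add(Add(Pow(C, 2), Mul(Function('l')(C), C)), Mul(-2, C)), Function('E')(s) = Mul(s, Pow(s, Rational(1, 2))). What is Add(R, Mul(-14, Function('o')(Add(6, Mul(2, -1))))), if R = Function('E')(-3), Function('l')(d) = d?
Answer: Add(112, Mul(-3, I, Pow(3, Rational(1, 2)))) ≈ Add(112.00, Mul(-5.1962, I))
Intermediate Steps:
Function('E')(s) = Pow(s, Rational(3, 2))
R = Mul(-3, I, Pow(3, Rational(1, 2))) (R = Pow(-3, Rational(3, 2)) = Mul(-3, I, Pow(3, Rational(1, 2))) ≈ Mul(-5.1962, I))
Function('o')(C) = Add(Mul(Rational(-2, 3), Pow(C, 2)), Mul(Rational(2, 3), C)) (Function('o')(C) = Mul(Rational(-1, 3), Add(Add(Pow(C, 2), Mul(C, C)), Mul(-2, C))) = Mul(Rational(-1, 3), Add(Add(Pow(C, 2), Pow(C, 2)), Mul(-2, C))) = Mul(Rational(-1, 3), Add(Mul(2, Pow(C, 2)), Mul(-2, C))) = Mul(Rational(-1, 3), Add(Mul(-2, C), Mul(2, Pow(C, 2)))) = Add(Mul(Rational(-2, 3), Pow(C, 2)), Mul(Rational(2, 3), C)))
Add(R, Mul(-14, Function('o')(Add(6, Mul(2, -1))))) = Add(Mul(-3, I, Pow(3, Rational(1, 2))), Mul(-14, Mul(Rational(2, 3), Add(6, Mul(2, -1)), Add(1, Mul(-1, Add(6, Mul(2, -1))))))) = Add(Mul(-3, I, Pow(3, Rational(1, 2))), Mul(-14, Mul(Rational(2, 3), Add(6, -2), Add(1, Mul(-1, Add(6, -2)))))) = Add(Mul(-3, I, Pow(3, Rational(1, 2))), Mul(-14, Mul(Rational(2, 3), 4, Add(1, Mul(-1, 4))))) = Add(Mul(-3, I, Pow(3, Rational(1, 2))), Mul(-14, Mul(Rational(2, 3), 4, Add(1, -4)))) = Add(Mul(-3, I, Pow(3, Rational(1, 2))), Mul(-14, Mul(Rational(2, 3), 4, -3))) = Add(Mul(-3, I, Pow(3, Rational(1, 2))), Mul(-14, -8)) = Add(Mul(-3, I, Pow(3, Rational(1, 2))), 112) = Add(112, Mul(-3, I, Pow(3, Rational(1, 2))))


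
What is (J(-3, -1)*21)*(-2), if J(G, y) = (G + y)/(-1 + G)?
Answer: -42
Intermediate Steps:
J(G, y) = (G + y)/(-1 + G)
(J(-3, -1)*21)*(-2) = (((-3 - 1)/(-1 - 3))*21)*(-2) = ((-4/(-4))*21)*(-2) = (-1/4*(-4)*21)*(-2) = (1*21)*(-2) = 21*(-2) = -42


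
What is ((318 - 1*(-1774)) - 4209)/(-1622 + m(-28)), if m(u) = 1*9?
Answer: 2117/1613 ≈ 1.3125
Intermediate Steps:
m(u) = 9
((318 - 1*(-1774)) - 4209)/(-1622 + m(-28)) = ((318 - 1*(-1774)) - 4209)/(-1622 + 9) = ((318 + 1774) - 4209)/(-1613) = (2092 - 4209)*(-1/1613) = -2117*(-1/1613) = 2117/1613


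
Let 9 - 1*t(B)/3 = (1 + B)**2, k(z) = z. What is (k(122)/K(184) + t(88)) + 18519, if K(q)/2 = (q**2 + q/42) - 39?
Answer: -3705367752/710249 ≈ -5217.0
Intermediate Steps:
K(q) = -78 + 2*q**2 + q/21 (K(q) = 2*((q**2 + q/42) - 39) = 2*(-39 + q**2 + q/42) = -78 + 2*q**2 + q/21)
t(B) = 27 - 3*(1 + B)**2
(k(122)/K(184) + t(88)) + 18519 = (122/(-78 + 2*184**2 + (1/21)*184) + (27 - 3*(1 + 88)**2)) + 18519 = (122/(-78 + 2*33856 + 184/21) + (27 - 3*89**2)) + 18519 = (122/(-78 + 67712 + 184/21) + (27 - 3*7921)) + 18519 = (122/(1420498/21) + (27 - 23763)) + 18519 = (122*(21/1420498) - 23736) + 18519 = (1281/710249 - 23736) + 18519 = -16858468983/710249 + 18519 = -3705367752/710249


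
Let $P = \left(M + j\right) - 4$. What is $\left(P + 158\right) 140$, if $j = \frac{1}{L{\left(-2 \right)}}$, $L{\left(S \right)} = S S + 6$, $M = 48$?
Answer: $28294$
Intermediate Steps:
$L{\left(S \right)} = 6 + S^{2}$ ($L{\left(S \right)} = S^{2} + 6 = 6 + S^{2}$)
$j = \frac{1}{10}$ ($j = \frac{1}{6 + \left(-2\right)^{2}} = \frac{1}{6 + 4} = \frac{1}{10} \approx 0.1$)
$P = \frac{441}{10}$ ($P = \left(48 + \frac{1}{10}\right) - 4 = \frac{481}{10} - 4 = \frac{441}{10} \approx 44.1$)
$\left(P + 158\right) 140 = \left(\frac{441}{10} + 158\right) 140 = \frac{2021}{10} \cdot 140 = 28294$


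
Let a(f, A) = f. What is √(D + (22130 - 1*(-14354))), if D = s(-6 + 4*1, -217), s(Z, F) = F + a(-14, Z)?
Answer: √36253 ≈ 190.40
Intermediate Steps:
s(Z, F) = -14 + F (s(Z, F) = F - 14 = -14 + F)
D = -231 (D = -14 - 217 = -231)
√(D + (22130 - 1*(-14354))) = √(-231 + (22130 - 1*(-14354))) = √(-231 + (22130 + 14354)) = √(-231 + 36484) = √36253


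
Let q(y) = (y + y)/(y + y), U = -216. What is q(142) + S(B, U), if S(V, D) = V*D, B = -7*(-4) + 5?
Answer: -7127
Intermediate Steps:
B = 33 (B = 28 + 5 = 33)
S(V, D) = D*V
q(y) = 1 (q(y) = (2*y)/((2*y)) = (2*y)*(1/(2*y)) = 1)
q(142) + S(B, U) = 1 - 216*33 = 1 - 7128 = -7127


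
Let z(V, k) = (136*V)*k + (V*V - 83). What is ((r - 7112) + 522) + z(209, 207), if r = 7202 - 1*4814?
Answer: 5923164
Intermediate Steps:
r = 2388 (r = 7202 - 4814 = 2388)
z(V, k) = -83 + V² + 136*V*k (z(V, k) = 136*V*k + (V² - 83) = 136*V*k + (-83 + V²) = -83 + V² + 136*V*k)
((r - 7112) + 522) + z(209, 207) = ((2388 - 7112) + 522) + (-83 + 209² + 136*209*207) = (-4724 + 522) + (-83 + 43681 + 5883768) = -4202 + 5927366 = 5923164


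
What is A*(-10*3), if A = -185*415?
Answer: 2303250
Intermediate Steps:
A = -76775
A*(-10*3) = -(-767750)*3 = -76775*(-30) = 2303250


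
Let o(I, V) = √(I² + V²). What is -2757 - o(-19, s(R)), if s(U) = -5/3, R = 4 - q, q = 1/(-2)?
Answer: -2757 - √3274/3 ≈ -2776.1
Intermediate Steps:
q = -½ (q = 1*(-½) = -½ ≈ -0.50000)
R = 9/2 (R = 4 - 1*(-½) = 4 + ½ = 9/2 ≈ 4.5000)
s(U) = -5/3 (s(U) = -5*⅓ = -5/3)
-2757 - o(-19, s(R)) = -2757 - √((-19)² + (-5/3)²) = -2757 - √(361 + 25/9) = -2757 - √(3274/9) = -2757 - √3274/3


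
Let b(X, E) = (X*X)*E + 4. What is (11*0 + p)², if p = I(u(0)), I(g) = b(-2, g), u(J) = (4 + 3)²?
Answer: 40000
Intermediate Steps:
b(X, E) = 4 + E*X² (b(X, E) = X²*E + 4 = E*X² + 4 = 4 + E*X²)
u(J) = 49 (u(J) = 7² = 49)
I(g) = 4 + 4*g (I(g) = 4 + g*(-2)² = 4 + g*4 = 4 + 4*g)
p = 200 (p = 4 + 4*49 = 4 + 196 = 200)
(11*0 + p)² = (11*0 + 200)² = (0 + 200)² = 200² = 40000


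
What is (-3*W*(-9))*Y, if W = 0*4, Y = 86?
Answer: 0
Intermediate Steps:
W = 0
(-3*W*(-9))*Y = (-3*0*(-9))*86 = (0*(-9))*86 = 0*86 = 0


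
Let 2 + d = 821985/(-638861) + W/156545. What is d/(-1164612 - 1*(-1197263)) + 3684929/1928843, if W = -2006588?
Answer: 12029817778933173536386/6298526255690832469285 ≈ 1.9099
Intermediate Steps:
d = -1610629448583/100010495245 (d = -2 + (821985/(-638861) - 2006588/156545) = -2 + (821985*(-1/638861) - 2006588*1/156545) = -2 + (-821985/638861 - 2006588/156545) = -2 - 1410608458093/100010495245 = -1610629448583/100010495245 ≈ -16.105)
d/(-1164612 - 1*(-1197263)) + 3684929/1928843 = -1610629448583/(100010495245*(-1164612 - 1*(-1197263))) + 3684929/1928843 = -1610629448583/(100010495245*(-1164612 + 1197263)) + 3684929*(1/1928843) = -1610629448583/100010495245/32651 + 3684929/1928843 = -1610629448583/100010495245*1/32651 + 3684929/1928843 = -1610629448583/3265442680244495 + 3684929/1928843 = 12029817778933173536386/6298526255690832469285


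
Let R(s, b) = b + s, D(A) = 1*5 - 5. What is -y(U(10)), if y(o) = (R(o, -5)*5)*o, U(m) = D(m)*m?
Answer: 0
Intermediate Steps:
D(A) = 0 (D(A) = 5 - 5 = 0)
U(m) = 0 (U(m) = 0*m = 0)
y(o) = o*(-25 + 5*o) (y(o) = ((-5 + o)*5)*o = (-25 + 5*o)*o = o*(-25 + 5*o))
-y(U(10)) = -5*0*(-5 + 0) = -5*0*(-5) = -1*0 = 0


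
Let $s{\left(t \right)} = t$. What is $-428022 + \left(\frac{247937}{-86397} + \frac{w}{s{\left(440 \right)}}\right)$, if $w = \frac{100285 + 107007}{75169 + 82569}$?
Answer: $- \frac{641647754040810049}{1499089898460} \approx -4.2803 \cdot 10^{5}$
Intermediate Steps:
$w = \frac{103646}{78869}$ ($w = \frac{207292}{157738} = 207292 \cdot \frac{1}{157738} = \frac{103646}{78869} \approx 1.3142$)
$-428022 + \left(\frac{247937}{-86397} + \frac{w}{s{\left(440 \right)}}\right) = -428022 + \left(\frac{247937}{-86397} + \frac{103646}{78869 \cdot 440}\right) = -428022 + \left(247937 \left(- \frac{1}{86397}\right) + \frac{103646}{78869} \cdot \frac{1}{440}\right) = -428022 + \left(- \frac{247937}{86397} + \frac{51823}{17351180}\right) = -428022 - \frac{4297522163929}{1499089898460} = - \frac{641647754040810049}{1499089898460}$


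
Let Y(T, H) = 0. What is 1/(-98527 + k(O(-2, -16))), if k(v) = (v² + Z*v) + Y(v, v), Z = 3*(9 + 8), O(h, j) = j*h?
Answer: -1/95871 ≈ -1.0431e-5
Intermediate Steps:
O(h, j) = h*j
Z = 51 (Z = 3*17 = 51)
k(v) = v² + 51*v (k(v) = (v² + 51*v) + 0 = v² + 51*v)
1/(-98527 + k(O(-2, -16))) = 1/(-98527 + (-2*(-16))*(51 - 2*(-16))) = 1/(-98527 + 32*(51 + 32)) = 1/(-98527 + 32*83) = 1/(-98527 + 2656) = 1/(-95871) = -1/95871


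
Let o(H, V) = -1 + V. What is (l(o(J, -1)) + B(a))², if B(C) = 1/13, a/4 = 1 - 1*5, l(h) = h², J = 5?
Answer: 2809/169 ≈ 16.621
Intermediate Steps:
a = -16 (a = 4*(1 - 1*5) = 4*(1 - 5) = 4*(-4) = -16)
B(C) = 1/13 (B(C) = 1*(1/13) = 1/13)
(l(o(J, -1)) + B(a))² = ((-1 - 1)² + 1/13)² = ((-2)² + 1/13)² = (4 + 1/13)² = (53/13)² = 2809/169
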